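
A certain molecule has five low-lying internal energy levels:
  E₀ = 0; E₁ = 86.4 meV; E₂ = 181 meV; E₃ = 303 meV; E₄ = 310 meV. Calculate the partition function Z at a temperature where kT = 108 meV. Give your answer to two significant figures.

Eᵢ/kT = 0, 0.8000, 1.676, 2.806, 2.870.
Z = Σ e^(−Eᵢ/kT) = e^(−0) + e^(−0.8000) + e^(−1.676) + e^(−2.806) + e^(−2.870) = 1.000 + 0.4493 + 0.1871 + 0.06045 + 0.05670 = 1.754.

Z = 1.8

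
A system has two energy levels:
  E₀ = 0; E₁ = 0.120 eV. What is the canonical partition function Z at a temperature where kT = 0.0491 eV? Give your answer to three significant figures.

Z = 1.09

Eᵢ/kT = 0, 2.4440.
Z = Σ e^(−Eᵢ/kT) = e^(−0) + e^(−2.4440) = 1.0000 + 0.086813 = 1.0868.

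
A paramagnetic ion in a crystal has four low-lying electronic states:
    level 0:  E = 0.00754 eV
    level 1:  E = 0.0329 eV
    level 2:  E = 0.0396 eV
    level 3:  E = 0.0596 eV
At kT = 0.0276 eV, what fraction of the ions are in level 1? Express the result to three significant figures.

Eᵢ/kT = 0.27319, 1.1920, 1.4348, 2.1594.
Z = Σ e^(−Eᵢ/kT) = e^(−0.27319) + e^(−1.1920) + e^(−1.4348) + e^(−2.1594) = 0.76095 + 0.30361 + 0.23816 + 0.11539 = 1.4181.
P₁ = e^(−E₁/kT) / Z = 0.30361/1.4181 = 0.214.

0.214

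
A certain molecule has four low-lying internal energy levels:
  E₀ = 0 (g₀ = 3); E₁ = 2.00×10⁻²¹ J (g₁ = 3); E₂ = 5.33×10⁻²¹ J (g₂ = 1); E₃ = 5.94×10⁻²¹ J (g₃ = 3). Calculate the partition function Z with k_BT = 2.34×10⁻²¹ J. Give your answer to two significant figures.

Z = 4.6

Eᵢ/kT = 0, 0.8547, 2.278, 2.538.
Z = Σ gᵢe^(−Eᵢ/kT) = 3·e^(−0) + 3·e^(−0.8547) + 1·e^(−2.278) + 3·e^(−2.538) = 3.000 + 1.276 + 0.1025 + 0.2371 = 4.616.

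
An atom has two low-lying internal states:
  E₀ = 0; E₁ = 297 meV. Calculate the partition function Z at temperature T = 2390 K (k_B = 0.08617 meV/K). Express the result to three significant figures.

Z = 1.24

k_BT = 0.08617 × 2390 K = 205.95 meV.
Eᵢ/kT = 0, 1.4421.
Z = Σ e^(−Eᵢ/kT) = e^(−0) + e^(−1.4421) = 1.0000 + 0.23643 = 1.2364.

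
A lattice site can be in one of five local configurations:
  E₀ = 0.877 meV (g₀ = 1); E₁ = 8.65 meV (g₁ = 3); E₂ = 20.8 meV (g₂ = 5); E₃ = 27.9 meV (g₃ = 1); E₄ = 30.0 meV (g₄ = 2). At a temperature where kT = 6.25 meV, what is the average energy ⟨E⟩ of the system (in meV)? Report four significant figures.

Eᵢ/kT = 0.140320, 1.38400, 3.32800, 4.46400, 4.80000.
Z = Σ gᵢe^(−Eᵢ/kT) = 1·e^(−0.140320) + 3·e^(−1.38400) + 5·e^(−3.32800) + 1·e^(−4.46400) + 2·e^(−4.80000) = 0.869080 + 0.751723 + 0.179324 + 0.0115162 + 0.0164595 = 1.82810.
⟨E⟩ = Σ Eᵢ gᵢe^(−Eᵢ/kT) / Z = (0.877·0.869080 + 8.65·0.751723 + 20.8·0.179324 + 27.9·0.0115162 + 30.0·0.0164595) / 1.82810 = 6.460 meV.

6.460 meV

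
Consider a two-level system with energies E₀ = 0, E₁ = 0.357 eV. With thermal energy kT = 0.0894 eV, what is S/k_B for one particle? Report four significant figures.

Eᵢ/kT = 0, 3.99329.
Z = Σ e^(−Eᵢ/kT) = e^(−0) + e^(−3.99329) = 1.00000 + 0.0184390 = 1.01844.
⟨E⟩ = Σ EᵢPᵢ = 0.00646354 eV.
S/k_B = ln Z + ⟨E⟩/kT = ln(1.01844) + 0.00646354/0.0894 = 0.0182720 + 0.0722991 = 0.09057.

0.09057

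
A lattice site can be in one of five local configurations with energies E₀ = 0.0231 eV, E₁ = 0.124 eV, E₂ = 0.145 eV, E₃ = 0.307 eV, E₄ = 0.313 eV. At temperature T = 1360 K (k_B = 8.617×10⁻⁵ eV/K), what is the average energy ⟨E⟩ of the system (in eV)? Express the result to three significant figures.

0.0925 eV

k_BT = 8.617×10⁻⁵ × 1360 K = 0.11719 eV.
Eᵢ/kT = 0.19712, 1.0581, 1.2373, 2.6197, 2.6709.
Z = Σ e^(−Eᵢ/kT) = e^(−0.19712) + e^(−1.0581) + e^(−1.2373) + e^(−2.6197) + e^(−2.6709) = 0.82109 + 0.34711 + 0.29017 + 0.072825 + 0.069190 = 1.6004.
⟨E⟩ = Σ Eᵢ e^(−Eᵢ/kT) / Z = (0.0231·0.82109 + 0.124·0.34711 + 0.145·0.29017 + 0.307·0.072825 + 0.313·0.069190) / 1.6004 = 0.0925 eV.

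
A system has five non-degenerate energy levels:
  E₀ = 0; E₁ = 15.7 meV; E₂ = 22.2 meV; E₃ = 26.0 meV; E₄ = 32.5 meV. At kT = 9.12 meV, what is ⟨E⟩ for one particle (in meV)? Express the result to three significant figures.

Eᵢ/kT = 0, 1.7215, 2.4342, 2.8509, 3.5636.
Z = Σ e^(−Eᵢ/kT) = e^(−0) + e^(−1.7215) + e^(−2.4342) + e^(−2.8509) + e^(−3.5636) = 1.0000 + 0.17880 + 0.087668 + 0.057792 + 0.028337 = 1.3526.
⟨E⟩ = Σ Eᵢ e^(−Eᵢ/kT) / Z = (0·1.0000 + 15.7·0.17880 + 22.2·0.087668 + 26.0·0.057792 + 32.5·0.028337) / 1.3526 = 5.31 meV.

5.31 meV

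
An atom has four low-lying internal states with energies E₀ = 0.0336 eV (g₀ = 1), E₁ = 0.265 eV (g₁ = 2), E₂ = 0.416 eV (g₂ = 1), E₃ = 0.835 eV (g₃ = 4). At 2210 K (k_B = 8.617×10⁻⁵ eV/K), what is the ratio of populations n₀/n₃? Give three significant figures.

k_BT = 8.617×10⁻⁵ × 2210 K = 0.19044 eV.
n₀/n₃ = (g₀/g₃) exp[−(E₀−E₃)/kT] = (1/4) × exp(−(-0.8014 eV)/(0.19044 eV)) = (1/4) × exp(4.2081) = 16.8.

16.8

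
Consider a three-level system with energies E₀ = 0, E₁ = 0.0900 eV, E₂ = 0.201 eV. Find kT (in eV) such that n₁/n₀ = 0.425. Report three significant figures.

0.105 eV

n₁/n₀ = exp[−(E₁−E₀)/kT] = 0.425.
⇒ (E₁−E₀)/kT = ln(1/0.425) = ln(2.3529) = 0.85565.
kT = 0.0900 eV / 0.85565 = 0.105 eV.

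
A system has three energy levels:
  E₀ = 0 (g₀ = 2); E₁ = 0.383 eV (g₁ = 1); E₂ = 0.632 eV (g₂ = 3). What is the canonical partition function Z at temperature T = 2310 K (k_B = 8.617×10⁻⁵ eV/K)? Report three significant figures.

Z = 2.27

k_BT = 8.617×10⁻⁵ × 2310 K = 0.19905 eV.
Eᵢ/kT = 0, 1.9241, 3.1751.
Z = Σ gᵢe^(−Eᵢ/kT) = 2·e^(−0) + 1·e^(−1.9241) + 3·e^(−3.1751) = 2.0000 + 0.14601 + 0.12537 = 2.2714.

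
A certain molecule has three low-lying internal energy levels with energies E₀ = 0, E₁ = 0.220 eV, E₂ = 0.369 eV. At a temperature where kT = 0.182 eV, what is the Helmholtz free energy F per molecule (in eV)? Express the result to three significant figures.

-0.0651 eV

Eᵢ/kT = 0, 1.2088, 2.0275.
Z = Σ e^(−Eᵢ/kT) = e^(−0) + e^(−1.2088) + e^(−2.0275) = 1.0000 + 0.29856 + 0.13166 = 1.4302.
F = −kT ln Z = −0.182 × ln(1.4302) = −0.182 × 0.35781 = -0.0651 eV.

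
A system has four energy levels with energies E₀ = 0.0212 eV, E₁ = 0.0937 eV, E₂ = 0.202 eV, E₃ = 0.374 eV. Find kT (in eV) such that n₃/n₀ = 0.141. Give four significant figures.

0.1801 eV

n₃/n₀ = exp[−(E₃−E₀)/kT] = 0.141.
⇒ (E₃−E₀)/kT = ln(1/0.141) = ln(7.09220) = 1.95900.
kT = 0.3528 eV / 1.95900 = 0.1801 eV.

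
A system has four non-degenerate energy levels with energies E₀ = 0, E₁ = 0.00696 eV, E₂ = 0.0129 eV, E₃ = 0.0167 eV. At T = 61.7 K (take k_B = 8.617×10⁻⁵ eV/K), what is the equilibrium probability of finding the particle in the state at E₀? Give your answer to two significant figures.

k_BT = 8.617×10⁻⁵ × 61.7 K = 0.005317 eV.
Eᵢ/kT = 0, 1.309, 2.426, 3.141.
Z = Σ e^(−Eᵢ/kT) = e^(−0) + e^(−1.309) + e^(−2.426) + e^(−3.141) = 1.000 + 0.2701 + 0.08839 + 0.04324 = 1.402.
P₀ = e^(−E₀/kT) / Z = 1.000/1.402 = 0.71.

0.71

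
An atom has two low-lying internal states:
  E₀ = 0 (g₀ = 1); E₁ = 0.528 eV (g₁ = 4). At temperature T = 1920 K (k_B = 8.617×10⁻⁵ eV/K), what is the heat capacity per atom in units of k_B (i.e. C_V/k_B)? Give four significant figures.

k_BT = 8.617×10⁻⁵ × 1920 K = 0.165446 eV.
Eᵢ/kT = 0, 3.19137.
Z = Σ gᵢe^(−Eᵢ/kT) = 1·e^(−0) + 4·e^(−3.19137) = 1.00000 + 0.164462 = 1.16446.
⟨E⟩ = 0.0745718 eV, ⟨E²⟩ = 0.0393739 eV².
C_V/k_B = (⟨E²⟩ − ⟨E⟩²)/(kT)² = (0.0393739 − 0.00556095)/0.0273724 = 1.235.

1.235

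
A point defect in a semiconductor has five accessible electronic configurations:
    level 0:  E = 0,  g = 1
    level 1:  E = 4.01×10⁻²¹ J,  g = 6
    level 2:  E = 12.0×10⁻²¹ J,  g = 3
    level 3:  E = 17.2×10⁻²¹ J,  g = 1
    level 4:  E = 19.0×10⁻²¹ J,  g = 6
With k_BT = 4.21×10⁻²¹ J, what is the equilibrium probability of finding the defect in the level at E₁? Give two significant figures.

Eᵢ/kT = 0, 0.9525, 2.850, 4.086, 4.513.
Z = Σ gᵢe^(−Eᵢ/kT) = 1·e^(−0) + 6·e^(−0.9525) + 3·e^(−2.850) + 1·e^(−4.086) + 6·e^(−4.513) = 1.000 + 2.315 + 0.1735 + 0.01681 + 0.06579 = 3.571.
P₁ = g₁ e^(−E₁/kT) / Z = 2.315/3.571 = 0.65.

0.65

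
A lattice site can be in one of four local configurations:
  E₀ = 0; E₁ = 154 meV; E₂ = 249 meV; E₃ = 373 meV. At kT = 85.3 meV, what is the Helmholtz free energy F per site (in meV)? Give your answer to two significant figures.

Eᵢ/kT = 0, 1.805, 2.919, 4.373.
Z = Σ e^(−Eᵢ/kT) = e^(−0) + e^(−1.805) + e^(−2.919) + e^(−4.373) = 1.000 + 0.1645 + 0.05399 + 0.01261 = 1.231.
F = −kT ln Z = −85.3 × ln(1.231) = −85.3 × 0.2078 = -18 meV.

-18 meV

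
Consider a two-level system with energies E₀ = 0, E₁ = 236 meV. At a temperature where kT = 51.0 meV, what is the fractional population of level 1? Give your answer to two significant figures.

0.0097

Eᵢ/kT = 0, 4.627.
Z = Σ e^(−Eᵢ/kT) = e^(−0) + e^(−4.627) = 1.000 + 0.009784 = 1.010.
P₁ = e^(−E₁/kT) / Z = 0.009784/1.010 = 0.0097.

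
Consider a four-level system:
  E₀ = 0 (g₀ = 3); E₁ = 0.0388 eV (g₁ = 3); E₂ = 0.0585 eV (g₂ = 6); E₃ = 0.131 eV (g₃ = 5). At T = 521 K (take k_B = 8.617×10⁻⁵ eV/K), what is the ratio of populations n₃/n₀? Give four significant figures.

0.09007

k_BT = 8.617×10⁻⁵ × 521 K = 0.0448946 eV.
n₃/n₀ = (g₃/g₀) exp[−(E₃−E₀)/kT] = (5/3) × exp(−(0.131 eV)/(0.0448946 eV)) = (5/3) × exp(-2.91795) = 0.09007.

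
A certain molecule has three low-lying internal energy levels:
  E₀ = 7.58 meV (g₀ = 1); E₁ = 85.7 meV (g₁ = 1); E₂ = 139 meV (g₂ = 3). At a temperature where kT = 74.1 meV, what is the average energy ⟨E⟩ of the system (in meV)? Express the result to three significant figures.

Eᵢ/kT = 0.10229, 1.1565, 1.8758.
Z = Σ gᵢe^(−Eᵢ/kT) = 1·e^(−0.10229) + 1·e^(−1.1565) + 3·e^(−1.8758) = 0.90277 + 0.31459 + 0.45970 = 1.6771.
⟨E⟩ = Σ Eᵢ gᵢe^(−Eᵢ/kT) / Z = (7.58·0.90277 + 85.7·0.31459 + 139·0.45970) / 1.6771 = 58.3 meV.

58.3 meV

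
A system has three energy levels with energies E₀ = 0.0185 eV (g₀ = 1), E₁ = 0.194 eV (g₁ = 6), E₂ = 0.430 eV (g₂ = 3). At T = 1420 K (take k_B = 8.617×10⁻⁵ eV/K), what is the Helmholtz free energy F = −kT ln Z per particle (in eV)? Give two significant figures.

-0.095 eV

k_BT = 8.617×10⁻⁵ × 1420 K = 0.1224 eV.
Eᵢ/kT = 0.1511, 1.585, 3.513.
Z = Σ gᵢe^(−Eᵢ/kT) = 1·e^(−0.1511) + 6·e^(−1.585) + 3·e^(−3.513) = 0.8598 + 1.230 + 0.08942 = 2.179.
F = −kT ln Z = −0.1224 × ln(2.179) = −0.1224 × 0.7789 = -0.095 eV.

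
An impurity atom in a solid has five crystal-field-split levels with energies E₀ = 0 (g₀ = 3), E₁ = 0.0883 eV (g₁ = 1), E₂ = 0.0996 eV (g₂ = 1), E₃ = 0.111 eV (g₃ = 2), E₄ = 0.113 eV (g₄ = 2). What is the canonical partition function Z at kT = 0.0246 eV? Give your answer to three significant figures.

Eᵢ/kT = 0, 3.5894, 4.0488, 4.5122, 4.5935.
Z = Σ gᵢe^(−Eᵢ/kT) = 3·e^(−0) + 1·e^(−3.5894) + 1·e^(−4.0488) + 2·e^(−4.5122) + 2·e^(−4.5935) = 3.0000 + 0.027615 + 0.017443 + 0.021949 + 0.020235 = 3.0872.

Z = 3.09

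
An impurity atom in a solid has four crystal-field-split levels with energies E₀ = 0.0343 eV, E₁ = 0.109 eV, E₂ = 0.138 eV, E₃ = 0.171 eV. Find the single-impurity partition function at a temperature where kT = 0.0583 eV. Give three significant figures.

Z = 0.856

Eᵢ/kT = 0.58834, 1.8696, 2.3671, 2.9331.
Z = Σ e^(−Eᵢ/kT) = e^(−0.58834) + e^(−1.8696) + e^(−2.3671) + e^(−2.9331) = 0.55525 + 0.15419 + 0.093752 + 0.053232 = 0.85642.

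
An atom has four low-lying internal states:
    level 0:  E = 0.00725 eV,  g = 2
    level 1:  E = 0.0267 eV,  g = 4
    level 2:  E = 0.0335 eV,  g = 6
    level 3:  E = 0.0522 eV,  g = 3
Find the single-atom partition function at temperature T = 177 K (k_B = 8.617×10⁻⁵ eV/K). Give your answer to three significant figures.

Z = 2.70

k_BT = 8.617×10⁻⁵ × 177 K = 0.015252 eV.
Eᵢ/kT = 0.47535, 1.7506, 2.1964, 3.4225.
Z = Σ gᵢe^(−Eᵢ/kT) = 2·e^(−0.47535) + 4·e^(−1.7506) + 6·e^(−2.1964) + 3·e^(−3.4225) = 1.2433 + 0.69468 + 0.66722 + 0.097892 = 2.7031.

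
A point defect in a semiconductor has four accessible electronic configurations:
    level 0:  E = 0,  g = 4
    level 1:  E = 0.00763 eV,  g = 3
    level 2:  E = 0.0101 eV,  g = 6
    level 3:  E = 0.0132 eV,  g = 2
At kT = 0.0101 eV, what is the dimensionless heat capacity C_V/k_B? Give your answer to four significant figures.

Eᵢ/kT = 0, 0.755446, 1.00000, 1.30693.
Z = Σ gᵢe^(−Eᵢ/kT) = 4·e^(−0) + 3·e^(−0.755446) + 6·e^(−1.00000) + 2·e^(−1.30693) = 4.00000 + 1.40940 + 2.20728 + 0.541299 = 8.15798.
⟨E⟩ = 0.00492676 eV, ⟨E²⟩ = 0.0000492195 eV².
C_V/k_B = (⟨E²⟩ − ⟨E⟩²)/(kT)² = (0.0000492195 − 0.0000242730)/0.000102010 = 0.2445.

0.2445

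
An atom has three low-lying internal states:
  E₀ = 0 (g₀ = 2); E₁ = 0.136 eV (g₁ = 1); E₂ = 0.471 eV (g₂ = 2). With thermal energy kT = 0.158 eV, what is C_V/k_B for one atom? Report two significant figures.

Eᵢ/kT = 0, 0.8608, 2.981.
Z = Σ gᵢe^(−Eᵢ/kT) = 2·e^(−0) + 1·e^(−0.8608) + 2·e^(−2.981) = 2.000 + 0.4228 + 0.1015 = 2.524.
⟨E⟩ = 0.04172 eV, ⟨E²⟩ = 0.01202 eV².
C_V/k_B = (⟨E²⟩ − ⟨E⟩²)/(kT)² = (0.01202 − 0.001741)/0.02496 = 0.41.

0.41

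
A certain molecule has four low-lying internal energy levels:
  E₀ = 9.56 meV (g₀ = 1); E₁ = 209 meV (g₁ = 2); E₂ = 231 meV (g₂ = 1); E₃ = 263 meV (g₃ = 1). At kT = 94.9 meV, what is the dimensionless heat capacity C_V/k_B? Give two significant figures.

Eᵢ/kT = 0.1007, 2.202, 2.434, 2.771.
Z = Σ gᵢe^(−Eᵢ/kT) = 1·e^(−0.1007) + 2·e^(−2.202) + 1·e^(−2.434) + 1·e^(−2.771) = 0.9042 + 0.2212 + 0.08769 + 0.06260 = 1.276.
⟨E⟩ = 71.78 meV, ⟨E²⟩ = 14700 meV².
C_V/k_B = (⟨E²⟩ − ⟨E⟩²)/(kT)² = (14700 − 5152)/9006 = 1.1.

1.1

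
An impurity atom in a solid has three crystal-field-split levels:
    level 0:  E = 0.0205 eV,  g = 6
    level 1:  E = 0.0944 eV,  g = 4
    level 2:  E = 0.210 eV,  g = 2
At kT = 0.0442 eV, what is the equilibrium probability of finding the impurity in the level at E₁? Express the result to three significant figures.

0.111

Eᵢ/kT = 0.46380, 2.1357, 4.7511.
Z = Σ gᵢe^(−Eᵢ/kT) = 6·e^(−0.46380) + 4·e^(−2.1357) + 2·e^(−4.7511) = 3.7733 + 0.47265 + 0.017284 = 4.2632.
P₁ = g₁ e^(−E₁/kT) / Z = 0.47265/4.2632 = 0.111.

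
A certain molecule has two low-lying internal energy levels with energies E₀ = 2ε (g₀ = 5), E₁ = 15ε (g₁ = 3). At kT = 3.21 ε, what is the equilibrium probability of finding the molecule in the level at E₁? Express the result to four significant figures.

0.01035

Eᵢ/kT = 0.623053, 4.67290.
Z = Σ gᵢe^(−Eᵢ/kT) = 5·e^(−0.623053) + 3·e^(−4.67290) = 2.68152 + 0.0280354 = 2.70956.
P₁ = g₁ e^(−E₁/kT) / Z = 0.0280354/2.70956 = 0.01035.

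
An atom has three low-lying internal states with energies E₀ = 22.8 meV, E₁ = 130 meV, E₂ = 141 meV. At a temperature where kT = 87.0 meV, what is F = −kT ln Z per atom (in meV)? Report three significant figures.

Eᵢ/kT = 0.26207, 1.4943, 1.6207.
Z = Σ e^(−Eᵢ/kT) = e^(−0.26207) + e^(−1.4943) + e^(−1.6207) = 0.76946 + 0.22441 + 0.19776 = 1.1916.
F = −kT ln Z = −87.0 × ln(1.1916) = −87.0 × 0.17530 = -15.3 meV.

-15.3 meV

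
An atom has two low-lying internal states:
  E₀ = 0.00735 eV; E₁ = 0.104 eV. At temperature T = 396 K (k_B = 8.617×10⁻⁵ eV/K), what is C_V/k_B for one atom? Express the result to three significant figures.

k_BT = 8.617×10⁻⁵ × 396 K = 0.034123 eV.
Eᵢ/kT = 0.21540, 3.0478.
Z = Σ e^(−Eᵢ/kT) = e^(−0.21540) + e^(−3.0478) = 0.80622 + 0.047463 = 0.85368.
⟨E⟩ = 0.012724 eV, ⟨E²⟩ = 0.00065237 eV².
C_V/k_B = (⟨E²⟩ − ⟨E⟩²)/(kT)² = (0.00065237 − 0.00016190)/0.0011644 = 0.421.

0.421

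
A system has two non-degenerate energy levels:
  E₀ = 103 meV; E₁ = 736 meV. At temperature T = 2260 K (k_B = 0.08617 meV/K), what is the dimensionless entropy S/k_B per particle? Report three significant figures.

0.159

k_BT = 0.08617 × 2260 K = 194.74 meV.
Eᵢ/kT = 0.52891, 3.7794.
Z = Σ e^(−Eᵢ/kT) = e^(−0.52891) + e^(−3.7794) = 0.58925 + 0.022836 = 0.61209.
⟨E⟩ = Σ EᵢPᵢ = 126.62 meV.
S/k_B = ln Z + ⟨E⟩/kT = ln(0.61209) + 126.62/194.74 = -0.49088 + 0.65020 = 0.159.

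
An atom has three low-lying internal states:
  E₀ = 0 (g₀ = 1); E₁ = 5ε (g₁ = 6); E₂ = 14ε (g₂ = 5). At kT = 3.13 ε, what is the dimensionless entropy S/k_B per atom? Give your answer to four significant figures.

Eᵢ/kT = 0, 1.59744, 4.47284.
Z = Σ gᵢe^(−Eᵢ/kT) = 1·e^(−0) + 6·e^(−1.59744) + 5·e^(−4.47284) = 1.00000 + 1.21448 + 0.0570743 = 2.27155.
⟨E⟩ = Σ EᵢPᵢ = 3.02500 ε.
S/k_B = ln Z + ⟨E⟩/kT = ln(2.27155) + 3.02500/3.13 = 0.820462 + 0.966454 = 1.787.

1.787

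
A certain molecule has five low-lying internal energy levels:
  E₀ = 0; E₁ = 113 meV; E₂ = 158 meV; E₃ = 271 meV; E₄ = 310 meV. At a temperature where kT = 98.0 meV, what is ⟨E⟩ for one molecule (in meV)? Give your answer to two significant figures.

60 meV

Eᵢ/kT = 0, 1.153, 1.612, 2.765, 3.163.
Z = Σ e^(−Eᵢ/kT) = e^(−0) + e^(−1.153) + e^(−1.612) + e^(−2.765) + e^(−3.163) = 1.000 + 0.3157 + 0.1995 + 0.06298 + 0.04230 = 1.620.
⟨E⟩ = Σ Eᵢ e^(−Eᵢ/kT) / Z = (0·1.000 + 113·0.3157 + 158·0.1995 + 271·0.06298 + 310·0.04230) / 1.620 = 60 meV.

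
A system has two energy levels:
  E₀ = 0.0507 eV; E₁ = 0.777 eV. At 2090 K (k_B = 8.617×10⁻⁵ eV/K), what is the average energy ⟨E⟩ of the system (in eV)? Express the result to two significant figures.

0.063 eV

k_BT = 8.617×10⁻⁵ × 2090 K = 0.1801 eV.
Eᵢ/kT = 0.2815, 4.314.
Z = Σ e^(−Eᵢ/kT) = e^(−0.2815) + e^(−4.314) = 0.7547 + 0.01338 = 0.7681.
⟨E⟩ = Σ Eᵢ e^(−Eᵢ/kT) / Z = (0.0507·0.7547 + 0.777·0.01338) / 0.7681 = 0.063 eV.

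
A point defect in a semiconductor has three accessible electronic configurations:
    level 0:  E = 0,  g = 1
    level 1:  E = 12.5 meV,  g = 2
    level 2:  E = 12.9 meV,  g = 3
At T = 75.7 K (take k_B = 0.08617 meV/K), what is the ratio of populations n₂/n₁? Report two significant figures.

k_BT = 0.08617 × 75.7 K = 6.523 meV.
n₂/n₁ = (g₂/g₁) exp[−(E₂−E₁)/kT] = (3/2) × exp(−(0.4 meV)/(6.523 meV)) = (3/2) × exp(-0.06132) = 1.4.

1.4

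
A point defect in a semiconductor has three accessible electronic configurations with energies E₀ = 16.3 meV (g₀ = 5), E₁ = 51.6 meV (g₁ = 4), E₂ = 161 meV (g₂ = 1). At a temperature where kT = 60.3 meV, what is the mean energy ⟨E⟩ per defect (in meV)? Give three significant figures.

28.8 meV

Eᵢ/kT = 0.27032, 0.85572, 2.6700.
Z = Σ gᵢe^(−Eᵢ/kT) = 5·e^(−0.27032) + 4·e^(−0.85572) + 1·e^(−2.6700) = 3.8157 + 1.6999 + 0.069252 = 5.5849.
⟨E⟩ = Σ Eᵢ gᵢe^(−Eᵢ/kT) / Z = (16.3·3.8157 + 51.6·1.6999 + 161·0.069252) / 5.5849 = 28.8 meV.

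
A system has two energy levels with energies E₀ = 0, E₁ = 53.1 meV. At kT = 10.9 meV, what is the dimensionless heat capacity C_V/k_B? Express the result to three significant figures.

0.179

Eᵢ/kT = 0, 4.8716.
Z = Σ e^(−Eᵢ/kT) = e^(−0) + e^(−4.8716) = 1.0000 + 0.0076611 = 1.0077.
⟨E⟩ = 0.40370 meV, ⟨E²⟩ = 21.436 meV².
C_V/k_B = (⟨E²⟩ − ⟨E⟩²)/(kT)² = (21.436 − 0.16297)/118.81 = 0.179.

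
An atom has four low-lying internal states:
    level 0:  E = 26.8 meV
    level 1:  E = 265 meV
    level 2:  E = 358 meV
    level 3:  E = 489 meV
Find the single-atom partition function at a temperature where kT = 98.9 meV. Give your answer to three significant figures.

Eᵢ/kT = 0.27098, 2.6795, 3.6198, 4.9444.
Z = Σ e^(−Eᵢ/kT) = e^(−0.27098) + e^(−2.6795) + e^(−3.6198) + e^(−4.9444) = 0.76263 + 0.068597 + 0.026788 + 0.0071232 = 0.86514.

Z = 0.865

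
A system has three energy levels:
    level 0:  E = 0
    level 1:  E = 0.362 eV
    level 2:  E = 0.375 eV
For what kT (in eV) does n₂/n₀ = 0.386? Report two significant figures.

n₂/n₀ = exp[−(E₂−E₀)/kT] = 0.386.
⇒ (E₂−E₀)/kT = ln(1/0.386) = ln(2.591) = 0.9520.
kT = 0.375 eV / 0.9520 = 0.39 eV.

0.39 eV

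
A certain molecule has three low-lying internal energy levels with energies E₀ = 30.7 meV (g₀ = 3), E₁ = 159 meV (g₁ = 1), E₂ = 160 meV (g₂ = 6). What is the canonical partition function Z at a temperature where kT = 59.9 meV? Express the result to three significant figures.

Eᵢ/kT = 0.51252, 2.6544, 2.6711.
Z = Σ gᵢe^(−Eᵢ/kT) = 3·e^(−0.51252) + 1·e^(−2.6544) + 6·e^(−2.6711) = 1.7970 + 0.070341 + 0.41506 = 2.2824.

Z = 2.28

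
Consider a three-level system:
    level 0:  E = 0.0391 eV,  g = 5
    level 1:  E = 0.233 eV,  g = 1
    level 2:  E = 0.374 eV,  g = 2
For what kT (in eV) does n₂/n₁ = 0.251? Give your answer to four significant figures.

0.06794 eV

n₂/n₁ = (g₂/g₁) exp[−(E₂−E₁)/kT] = 0.251.
⇒ (E₂−E₁)/kT = ln((2/1)/0.251) = ln(7.96813) = 2.07545.
kT = 0.141 eV / 2.07545 = 0.06794 eV.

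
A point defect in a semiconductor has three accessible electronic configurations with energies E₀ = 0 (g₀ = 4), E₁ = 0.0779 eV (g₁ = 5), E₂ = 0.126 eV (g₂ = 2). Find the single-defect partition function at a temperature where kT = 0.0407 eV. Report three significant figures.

Eᵢ/kT = 0, 1.9140, 3.0958.
Z = Σ gᵢe^(−Eᵢ/kT) = 4·e^(−0) + 5·e^(−1.9140) + 2·e^(−3.0958) = 4.0000 + 0.73745 + 0.090478 = 4.8279.

Z = 4.83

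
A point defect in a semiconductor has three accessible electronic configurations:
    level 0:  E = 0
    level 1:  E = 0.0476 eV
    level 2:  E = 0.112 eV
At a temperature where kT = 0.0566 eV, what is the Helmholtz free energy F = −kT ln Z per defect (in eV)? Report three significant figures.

-0.0255 eV

Eᵢ/kT = 0, 0.84099, 1.9788.
Z = Σ e^(−Eᵢ/kT) = e^(−0) + e^(−0.84099) + e^(−1.9788) = 1.0000 + 0.43128 + 0.13824 = 1.5695.
F = −kT ln Z = −0.0566 × ln(1.5695) = −0.0566 × 0.45076 = -0.0255 eV.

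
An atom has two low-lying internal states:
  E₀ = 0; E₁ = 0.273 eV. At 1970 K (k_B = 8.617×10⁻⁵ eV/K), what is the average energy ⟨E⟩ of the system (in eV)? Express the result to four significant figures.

0.04555 eV

k_BT = 8.617×10⁻⁵ × 1970 K = 0.169755 eV.
Eᵢ/kT = 0, 1.60820.
Z = Σ e^(−Eᵢ/kT) = e^(−0) + e^(−1.60820) = 1.00000 + 0.200248 = 1.20025.
⟨E⟩ = Σ Eᵢ e^(−Eᵢ/kT) / Z = (0·1.00000 + 0.273·0.200248) / 1.20025 = 0.04555 eV.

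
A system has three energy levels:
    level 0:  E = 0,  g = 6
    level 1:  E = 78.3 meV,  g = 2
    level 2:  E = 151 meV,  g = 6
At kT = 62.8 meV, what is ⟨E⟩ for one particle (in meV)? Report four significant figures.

Eᵢ/kT = 0, 1.24682, 2.40446.
Z = Σ gᵢe^(−Eᵢ/kT) = 6·e^(−0) + 2·e^(−1.24682) + 6·e^(−2.40446) = 6.00000 + 0.574835 + 0.541886 = 7.11672.
⟨E⟩ = Σ Eᵢ gᵢe^(−Eᵢ/kT) / Z = (0·6.00000 + 78.3·0.574835 + 151·0.541886) / 7.11672 = 17.82 meV.

17.82 meV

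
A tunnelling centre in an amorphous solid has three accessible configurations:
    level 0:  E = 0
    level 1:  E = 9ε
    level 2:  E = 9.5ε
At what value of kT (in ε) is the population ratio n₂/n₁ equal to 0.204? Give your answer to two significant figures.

n₂/n₁ = exp[−(E₂−E₁)/kT] = 0.204.
⇒ (E₂−E₁)/kT = ln(1/0.204) = ln(4.902) = 1.590.
kT = 0.5ε / 1.590 = 0.31 ε.

0.31 ε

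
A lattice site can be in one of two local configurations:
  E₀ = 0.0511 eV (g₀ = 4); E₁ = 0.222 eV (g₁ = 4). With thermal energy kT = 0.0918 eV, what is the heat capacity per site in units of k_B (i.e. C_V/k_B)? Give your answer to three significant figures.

0.403

Eᵢ/kT = 0.55664, 2.4183.
Z = Σ gᵢe^(−Eᵢ/kT) = 4·e^(−0.55664) + 4·e^(−2.4183) = 2.2925 + 0.35629 = 2.6488.
⟨E⟩ = 0.074088 eV, ⟨E²⟩ = 0.0088892 eV².
C_V/k_B = (⟨E²⟩ − ⟨E⟩²)/(kT)² = (0.0088892 − 0.0054890)/0.0084272 = 0.403.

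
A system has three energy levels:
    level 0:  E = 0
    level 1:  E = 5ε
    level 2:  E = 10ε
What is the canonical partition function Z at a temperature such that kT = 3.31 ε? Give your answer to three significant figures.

Eᵢ/kT = 0, 1.5106, 3.0211.
Z = Σ e^(−Eᵢ/kT) = e^(−0) + e^(−1.5106) + e^(−3.0211) = 1.0000 + 0.22078 + 0.048748 = 1.2695.

Z = 1.27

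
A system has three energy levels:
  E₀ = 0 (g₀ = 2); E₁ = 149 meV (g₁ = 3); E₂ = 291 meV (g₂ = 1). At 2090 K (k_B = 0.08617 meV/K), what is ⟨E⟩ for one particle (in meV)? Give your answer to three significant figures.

72.1 meV

k_BT = 0.08617 × 2090 K = 180.10 meV.
Eᵢ/kT = 0, 0.82732, 1.6158.
Z = Σ gᵢe^(−Eᵢ/kT) = 2·e^(−0) + 3·e^(−0.82732) + 1·e^(−1.6158) = 2.0000 + 1.3117 + 0.19873 = 3.5104.
⟨E⟩ = Σ Eᵢ gᵢe^(−Eᵢ/kT) / Z = (0·2.0000 + 149·1.3117 + 291·0.19873) / 3.5104 = 72.1 meV.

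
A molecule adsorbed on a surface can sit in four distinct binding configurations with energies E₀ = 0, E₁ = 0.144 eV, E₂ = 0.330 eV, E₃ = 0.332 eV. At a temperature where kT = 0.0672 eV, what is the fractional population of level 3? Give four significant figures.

0.006318

Eᵢ/kT = 0, 2.14286, 4.91071, 4.94048.
Z = Σ e^(−Eᵢ/kT) = e^(−0) + e^(−2.14286) + e^(−4.91071) + e^(−4.94048) = 1.00000 + 0.117319 + 0.00736726 + 0.00715116 = 1.13184.
P₃ = e^(−E₃/kT) / Z = 0.00715116/1.13184 = 0.006318.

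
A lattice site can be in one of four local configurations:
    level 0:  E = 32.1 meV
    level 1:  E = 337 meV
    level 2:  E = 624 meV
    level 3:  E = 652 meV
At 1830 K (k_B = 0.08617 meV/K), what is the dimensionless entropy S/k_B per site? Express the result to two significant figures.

0.55

k_BT = 0.08617 × 1830 K = 157.7 meV.
Eᵢ/kT = 0.2036, 2.137, 3.957, 4.134.
Z = Σ e^(−Eᵢ/kT) = e^(−0.2036) + e^(−2.137) + e^(−3.957) + e^(−4.134) = 0.8158 + 0.1180 + 0.01912 + 0.01602 = 0.9689.
⟨E⟩ = Σ EᵢPᵢ = 91.16 meV.
S/k_B = ln Z + ⟨E⟩/kT = ln(0.9689) + 91.16/157.7 = -0.03159 + 0.5781 = 0.55.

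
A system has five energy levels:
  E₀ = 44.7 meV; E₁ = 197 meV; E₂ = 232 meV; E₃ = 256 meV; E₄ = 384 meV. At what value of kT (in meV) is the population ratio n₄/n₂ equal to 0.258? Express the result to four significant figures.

112.2 meV

n₄/n₂ = exp[−(E₄−E₂)/kT] = 0.258.
⇒ (E₄−E₂)/kT = ln(1/0.258) = ln(3.87597) = 1.35480.
kT = 152 meV / 1.35480 = 112.2 meV.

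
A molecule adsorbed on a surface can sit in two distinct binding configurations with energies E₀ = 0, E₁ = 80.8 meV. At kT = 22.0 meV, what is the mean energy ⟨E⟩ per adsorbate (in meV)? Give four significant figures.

2.002 meV

Eᵢ/kT = 0, 3.67273.
Z = Σ e^(−Eᵢ/kT) = e^(−0) + e^(−3.67273) = 1.00000 + 0.0254070 = 1.02541.
⟨E⟩ = Σ Eᵢ e^(−Eᵢ/kT) / Z = (0·1.00000 + 80.8·0.0254070) / 1.02541 = 2.002 meV.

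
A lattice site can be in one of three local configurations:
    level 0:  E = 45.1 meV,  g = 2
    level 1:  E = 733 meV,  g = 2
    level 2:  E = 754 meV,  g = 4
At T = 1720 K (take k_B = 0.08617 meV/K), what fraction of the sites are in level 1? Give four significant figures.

0.009397

k_BT = 0.08617 × 1720 K = 148.212 meV.
Eᵢ/kT = 0.304294, 4.94562, 5.08731.
Z = Σ gᵢe^(−Eᵢ/kT) = 2·e^(−0.304294) + 2·e^(−4.94562) + 4·e^(−5.08731) = 1.47529 + 0.0142290 + 0.0246984 = 1.51422.
P₁ = g₁ e^(−E₁/kT) / Z = 0.0142290/1.51422 = 0.009397.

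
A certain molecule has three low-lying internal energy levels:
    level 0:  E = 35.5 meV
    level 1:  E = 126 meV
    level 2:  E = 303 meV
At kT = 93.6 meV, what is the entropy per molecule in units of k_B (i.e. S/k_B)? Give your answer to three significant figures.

0.733

Eᵢ/kT = 0.37927, 1.3462, 3.2372.
Z = Σ e^(−Eᵢ/kT) = e^(−0.37927) + e^(−1.3462) + e^(−3.2372) = 0.68436 + 0.26023 + 0.039274 = 0.98386.
⟨E⟩ = Σ EᵢPᵢ = 70.115 meV.
S/k_B = ln Z + ⟨E⟩/kT = ln(0.98386) + 70.115/93.6 = -0.016272 + 0.74909 = 0.733.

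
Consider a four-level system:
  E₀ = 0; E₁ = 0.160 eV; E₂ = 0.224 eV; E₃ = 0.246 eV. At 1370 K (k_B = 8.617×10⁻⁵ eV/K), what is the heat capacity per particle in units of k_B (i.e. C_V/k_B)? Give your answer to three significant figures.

k_BT = 8.617×10⁻⁵ × 1370 K = 0.11805 eV.
Eᵢ/kT = 0, 1.3554, 1.8975, 2.0839.
Z = Σ e^(−Eᵢ/kT) = e^(−0) + e^(−1.3554) + e^(−1.8975) + e^(−2.0839) = 1.0000 + 0.25784 + 0.14994 + 0.12444 = 1.5322.
⟨E⟩ = 0.068825 eV, ⟨E²⟩ = 0.014133 eV².
C_V/k_B = (⟨E²⟩ − ⟨E⟩²)/(kT)² = (0.014133 − 0.0047369)/0.013936 = 0.674.

0.674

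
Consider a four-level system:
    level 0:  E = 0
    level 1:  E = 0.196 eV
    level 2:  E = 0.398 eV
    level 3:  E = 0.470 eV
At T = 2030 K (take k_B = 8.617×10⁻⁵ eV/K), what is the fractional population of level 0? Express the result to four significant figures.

0.6680

k_BT = 8.617×10⁻⁵ × 2030 K = 0.174925 eV.
Eᵢ/kT = 0, 1.12048, 2.27526, 2.68687.
Z = Σ e^(−Eᵢ/kT) = e^(−0) + e^(−1.12048) + e^(−2.27526) + e^(−2.68687) = 1.00000 + 0.326123 + 0.102770 + 0.0680937 = 1.49699.
P₀ = e^(−E₀/kT) / Z = 1.00000/1.49699 = 0.6680.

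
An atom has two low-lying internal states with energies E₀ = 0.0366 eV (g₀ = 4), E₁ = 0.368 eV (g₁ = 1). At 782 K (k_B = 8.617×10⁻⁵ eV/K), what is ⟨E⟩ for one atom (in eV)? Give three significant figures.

k_BT = 8.617×10⁻⁵ × 782 K = 0.067385 eV.
Eᵢ/kT = 0.54315, 5.4612.
Z = Σ gᵢe^(−Eᵢ/kT) = 4·e^(−0.54315) + 1·e^(−5.4612) = 2.3237 + 0.0042485 = 2.3279.
⟨E⟩ = Σ Eᵢ gᵢe^(−Eᵢ/kT) / Z = (0.0366·2.3237 + 0.368·0.0042485) / 2.3279 = 0.0372 eV.

0.0372 eV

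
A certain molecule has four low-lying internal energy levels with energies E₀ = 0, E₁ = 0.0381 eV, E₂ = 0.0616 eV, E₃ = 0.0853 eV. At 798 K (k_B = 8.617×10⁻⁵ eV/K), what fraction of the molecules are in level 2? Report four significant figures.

k_BT = 8.617×10⁻⁵ × 798 K = 0.0687637 eV.
Eᵢ/kT = 0, 0.554071, 0.895821, 1.24048.
Z = Σ e^(−Eᵢ/kT) = e^(−0) + e^(−0.554071) + e^(−0.895821) + e^(−1.24048) = 1.00000 + 0.574606 + 0.408272 + 0.289245 = 2.27212.
P₂ = e^(−E₂/kT) / Z = 0.408272/2.27212 = 0.1797.

0.1797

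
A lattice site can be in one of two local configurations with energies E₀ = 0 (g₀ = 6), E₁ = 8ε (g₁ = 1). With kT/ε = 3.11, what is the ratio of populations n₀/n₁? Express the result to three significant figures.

78.6

n₀/n₁ = (g₀/g₁) exp[−(E₀−E₁)/kT] = (6/1) × exp(−(-8ε)/(3.11ε)) = (6/1) × exp(2.5723) = 78.6.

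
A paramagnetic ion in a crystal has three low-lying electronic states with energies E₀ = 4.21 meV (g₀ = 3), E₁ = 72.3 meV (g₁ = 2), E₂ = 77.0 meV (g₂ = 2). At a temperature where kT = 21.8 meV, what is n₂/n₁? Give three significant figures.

n₂/n₁ = (g₂/g₁) exp[−(E₂−E₁)/kT] = (2/2) × exp(−(4.7 meV)/(21.8 meV)) = (2/2) × exp(-0.21560) = 0.806.

0.806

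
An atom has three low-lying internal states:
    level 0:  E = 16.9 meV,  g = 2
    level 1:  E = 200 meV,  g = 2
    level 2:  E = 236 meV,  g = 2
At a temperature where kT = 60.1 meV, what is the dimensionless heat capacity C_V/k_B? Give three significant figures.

Eᵢ/kT = 0.28120, 3.3278, 3.9268.
Z = Σ gᵢe^(−Eᵢ/kT) = 2·e^(−0.28120) + 2·e^(−3.3278) + 2·e^(−3.9268) = 1.5098 + 0.071744 + 0.039413 = 1.6210.
⟨E⟩ = 30.331 meV, ⟨E²⟩ = 3390.6 meV².
C_V/k_B = (⟨E²⟩ − ⟨E⟩²)/(kT)² = (3390.6 − 919.97)/3612.0 = 0.684.

0.684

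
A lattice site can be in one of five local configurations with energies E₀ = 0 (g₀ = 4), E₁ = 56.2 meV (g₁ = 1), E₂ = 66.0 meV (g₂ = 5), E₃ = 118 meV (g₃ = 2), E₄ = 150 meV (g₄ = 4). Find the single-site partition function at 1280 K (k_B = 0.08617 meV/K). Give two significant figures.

k_BT = 0.08617 × 1280 K = 110.3 meV.
Eᵢ/kT = 0, 0.5095, 0.5984, 1.070, 1.360.
Z = Σ gᵢe^(−Eᵢ/kT) = 4·e^(−0) + 1·e^(−0.5095) + 5·e^(−0.5984) + 2·e^(−1.070) + 4·e^(−1.360) = 4.000 + 0.6008 + 2.748 + 0.6860 + 1.027 = 9.062.

Z = 9.1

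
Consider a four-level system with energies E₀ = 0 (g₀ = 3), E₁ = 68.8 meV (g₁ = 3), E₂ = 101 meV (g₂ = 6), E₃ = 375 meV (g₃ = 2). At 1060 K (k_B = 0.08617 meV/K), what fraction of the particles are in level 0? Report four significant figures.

0.4665

k_BT = 0.08617 × 1060 K = 91.3402 meV.
Eᵢ/kT = 0, 0.753228, 1.10576, 4.10553.
Z = Σ gᵢe^(−Eᵢ/kT) = 3·e^(−0) + 3·e^(−0.753228) + 6·e^(−1.10576) + 2·e^(−4.10553) = 3.00000 + 1.41253 + 1.98576 + 0.0329626 = 6.43125.
P₀ = g₀ e^(−E₀/kT) / Z = 3.00000/6.43125 = 0.4665.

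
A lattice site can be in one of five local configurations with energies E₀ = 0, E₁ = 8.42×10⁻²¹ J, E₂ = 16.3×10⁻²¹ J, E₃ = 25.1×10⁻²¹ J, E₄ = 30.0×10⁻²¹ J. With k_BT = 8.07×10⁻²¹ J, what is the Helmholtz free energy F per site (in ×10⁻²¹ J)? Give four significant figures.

Eᵢ/kT = 0, 1.04337, 2.01983, 3.11029, 3.71747.
Z = Σ e^(−Eᵢ/kT) = e^(−0) + e^(−1.04337) + e^(−2.01983) + e^(−3.11029) + e^(−3.71747) = 1.00000 + 0.352266 + 0.132678 + 0.0445880 + 0.0242954 = 1.55383.
F = −kT ln Z = −8.07 × ln(1.55383) = −8.07 × 0.440723 = -3.557 ×10⁻²¹ J.

-3.557 ×10⁻²¹ J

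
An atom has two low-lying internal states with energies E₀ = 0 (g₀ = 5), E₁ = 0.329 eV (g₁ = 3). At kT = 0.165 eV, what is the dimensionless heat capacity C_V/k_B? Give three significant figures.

Eᵢ/kT = 0, 1.9939.
Z = Σ gᵢe^(−Eᵢ/kT) = 5·e^(−0) + 3·e^(−1.9939) = 5.0000 + 0.40849 = 5.4085.
⟨E⟩ = 0.024849 eV, ⟨E²⟩ = 0.0081752 eV².
C_V/k_B = (⟨E²⟩ − ⟨E⟩²)/(kT)² = (0.0081752 − 0.00061747)/0.027225 = 0.278.

0.278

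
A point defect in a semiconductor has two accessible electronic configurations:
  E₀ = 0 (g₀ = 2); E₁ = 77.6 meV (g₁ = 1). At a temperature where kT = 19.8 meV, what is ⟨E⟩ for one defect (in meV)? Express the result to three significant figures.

Eᵢ/kT = 0, 3.9192.
Z = Σ gᵢe^(−Eᵢ/kT) = 2·e^(−0) + 1·e^(−3.9192) = 2.0000 + 0.019857 = 2.0199.
⟨E⟩ = Σ Eᵢ gᵢe^(−Eᵢ/kT) / Z = (0·2.0000 + 77.6·0.019857) / 2.0199 = 0.763 meV.

0.763 meV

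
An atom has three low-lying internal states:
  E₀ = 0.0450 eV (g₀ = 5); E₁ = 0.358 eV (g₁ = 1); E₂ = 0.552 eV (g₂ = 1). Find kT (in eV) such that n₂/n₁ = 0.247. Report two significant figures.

0.14 eV

n₂/n₁ = (g₂/g₁) exp[−(E₂−E₁)/kT] = 0.247.
⇒ (E₂−E₁)/kT = ln((1/1)/0.247) = ln(4.049) = 1.398.
kT = 0.194 eV / 1.398 = 0.14 eV.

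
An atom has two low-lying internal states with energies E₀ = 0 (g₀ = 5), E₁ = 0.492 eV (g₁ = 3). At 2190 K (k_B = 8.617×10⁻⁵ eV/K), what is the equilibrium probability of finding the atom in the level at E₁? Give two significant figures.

k_BT = 8.617×10⁻⁵ × 2190 K = 0.1887 eV.
Eᵢ/kT = 0, 2.607.
Z = Σ gᵢe^(−Eᵢ/kT) = 5·e^(−0) + 3·e^(−2.607) = 5.000 + 0.2213 = 5.221.
P₁ = g₁ e^(−E₁/kT) / Z = 0.2213/5.221 = 0.042.

0.042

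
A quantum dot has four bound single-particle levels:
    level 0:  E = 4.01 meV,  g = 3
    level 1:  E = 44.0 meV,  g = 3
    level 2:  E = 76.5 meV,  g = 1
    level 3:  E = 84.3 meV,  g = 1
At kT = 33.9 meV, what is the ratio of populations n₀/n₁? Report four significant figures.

n₀/n₁ = (g₀/g₁) exp[−(E₀−E₁)/kT] = (3/3) × exp(−(-39.99 meV)/(33.9 meV)) = (3/3) × exp(1.17965) = 3.253.

3.253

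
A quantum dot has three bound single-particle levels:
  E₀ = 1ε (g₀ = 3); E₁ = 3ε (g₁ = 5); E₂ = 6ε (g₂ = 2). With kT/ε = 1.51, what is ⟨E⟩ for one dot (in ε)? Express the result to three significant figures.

Eᵢ/kT = 0.66225, 1.9868, 3.9735.
Z = Σ gᵢe^(−Eᵢ/kT) = 3·e^(−0.66225) + 5·e^(−1.9868) + 2·e^(−3.9735) = 1.5471 + 0.68567 + 0.037615 = 2.2704.
⟨E⟩ = Σ Eᵢ gᵢe^(−Eᵢ/kT) / Z = (1·1.5471 + 3·0.68567 + 6·0.037615) / 2.2704 = 1.69 ε.

1.69 ε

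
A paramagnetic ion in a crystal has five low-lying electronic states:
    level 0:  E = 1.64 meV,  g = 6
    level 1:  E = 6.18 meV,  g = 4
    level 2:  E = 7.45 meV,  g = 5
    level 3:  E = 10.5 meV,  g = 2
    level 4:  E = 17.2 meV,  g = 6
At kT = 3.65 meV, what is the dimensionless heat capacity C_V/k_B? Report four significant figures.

Eᵢ/kT = 0.449315, 1.69315, 2.04110, 2.87671, 4.71233.
Z = Σ gᵢe^(−Eᵢ/kT) = 6·e^(−0.449315) + 4·e^(−1.69315) + 5·e^(−2.04110) + 2·e^(−2.87671) + 6·e^(−4.71233) = 3.82839 + 0.735757 + 0.649429 + 0.112640 + 0.0539029 = 5.38012.
⟨E⟩ = 3.30358 meV, ⟨E²⟩ = 19.1087 meV².
C_V/k_B = (⟨E²⟩ − ⟨E⟩²)/(kT)² = (19.1087 − 10.9136)/13.3225 = 0.6151.

0.6151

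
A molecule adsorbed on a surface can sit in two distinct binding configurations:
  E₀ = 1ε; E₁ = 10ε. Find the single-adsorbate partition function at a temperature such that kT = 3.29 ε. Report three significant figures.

Eᵢ/kT = 0.30395, 3.0395.
Z = Σ e^(−Eᵢ/kT) = e^(−0.30395) + e^(−3.0395) = 0.73790 + 0.047859 = 0.78576.

Z = 0.786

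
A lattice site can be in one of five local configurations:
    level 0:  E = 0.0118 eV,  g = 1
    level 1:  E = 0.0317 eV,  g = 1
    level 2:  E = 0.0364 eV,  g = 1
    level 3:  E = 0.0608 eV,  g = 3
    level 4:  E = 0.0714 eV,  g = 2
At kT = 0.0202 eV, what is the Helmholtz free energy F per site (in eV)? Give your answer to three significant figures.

Eᵢ/kT = 0.58416, 1.5693, 1.8020, 3.0099, 3.5347.
Z = Σ gᵢe^(−Eᵢ/kT) = 1·e^(−0.58416) + 1·e^(−1.5693) + 1·e^(−1.8020) + 3·e^(−3.0099) + 2·e^(−3.5347) = 0.55757 + 0.20819 + 0.16497 + 0.14789 + 0.058335 = 1.1370.
F = −kT ln Z = −0.0202 × ln(1.1370) = −0.0202 × 0.12839 = -0.00259 eV.

-0.00259 eV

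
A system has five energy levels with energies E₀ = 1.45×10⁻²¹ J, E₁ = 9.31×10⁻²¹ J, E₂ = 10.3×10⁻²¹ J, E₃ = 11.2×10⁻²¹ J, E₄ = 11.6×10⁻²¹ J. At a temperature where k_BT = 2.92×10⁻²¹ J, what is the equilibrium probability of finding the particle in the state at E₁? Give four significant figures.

Eᵢ/kT = 0.496575, 3.18836, 3.52740, 3.83562, 3.97260.
Z = Σ e^(−Eᵢ/kT) = e^(−0.496575) + e^(−3.18836) + e^(−3.52740) + e^(−3.83562) + e^(−3.97260) = 0.608612 + 0.0412394 + 0.0293812 + 0.0215879 + 0.0188244 = 0.719645.
P₁ = e^(−E₁/kT) / Z = 0.0412394/0.719645 = 0.05731.

0.05731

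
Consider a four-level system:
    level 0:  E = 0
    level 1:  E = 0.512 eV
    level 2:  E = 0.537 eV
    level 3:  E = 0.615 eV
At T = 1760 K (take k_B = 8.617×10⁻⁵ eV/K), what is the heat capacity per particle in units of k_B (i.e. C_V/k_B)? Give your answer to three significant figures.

0.890

k_BT = 8.617×10⁻⁵ × 1760 K = 0.15166 eV.
Eᵢ/kT = 0, 3.3760, 3.5408, 4.0551.
Z = Σ e^(−Eᵢ/kT) = e^(−0) + e^(−3.3760) + e^(−3.5408) + e^(−4.0551) = 1.0000 + 0.034184 + 0.028990 + 0.017334 = 1.0805.
⟨E⟩ = 0.040472 eV, ⟨E²⟩ = 0.022098 eV².
C_V/k_B = (⟨E²⟩ − ⟨E⟩²)/(kT)² = (0.022098 − 0.0016380)/0.023001 = 0.890.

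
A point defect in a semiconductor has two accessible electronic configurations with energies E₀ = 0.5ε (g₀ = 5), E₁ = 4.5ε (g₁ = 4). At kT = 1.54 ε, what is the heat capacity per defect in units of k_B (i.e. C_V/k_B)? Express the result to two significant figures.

0.36

Eᵢ/kT = 0.3247, 2.922.
Z = Σ gᵢe^(−Eᵢ/kT) = 5·e^(−0.3247) + 4·e^(−2.922) = 3.614 + 0.2153 = 3.829.
⟨E⟩ = 0.7250 ε, ⟨E²⟩ = 1.375 ε².
C_V/k_B = (⟨E²⟩ − ⟨E⟩²)/(kT)² = (1.375 − 0.5256)/2.372 = 0.36.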